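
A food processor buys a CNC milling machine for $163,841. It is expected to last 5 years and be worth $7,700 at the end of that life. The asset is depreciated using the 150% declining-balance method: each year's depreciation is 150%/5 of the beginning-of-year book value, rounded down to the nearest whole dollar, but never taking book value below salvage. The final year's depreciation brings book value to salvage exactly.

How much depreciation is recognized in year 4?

$16,859

Depreciable base = $163,841 − $7,700 = $156,141.
Year 1: ⌊$163,841 × 150%/5⌋ = $49,152. Book value $114,689.
Year 2: ⌊$114,689 × 150%/5⌋ = $34,406. Book value $80,283.
Year 3: ⌊$80,283 × 150%/5⌋ = $24,084. Book value $56,199.
Year 4: ⌊$56,199 × 150%/5⌋ = $16,859. Book value $39,340.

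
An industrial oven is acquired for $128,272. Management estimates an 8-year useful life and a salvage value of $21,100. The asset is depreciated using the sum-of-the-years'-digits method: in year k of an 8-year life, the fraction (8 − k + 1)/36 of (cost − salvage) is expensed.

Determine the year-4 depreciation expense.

$14,885

Depreciable base = $128,272 − $21,100 = $107,172.
Sum of the years' digits = 8+7+6+5+4+3+2+1 = 36.
Year 1: $107,172 × 8/36 = $23,816. Book value $104,456.
Year 2: $107,172 × 7/36 = $20,839. Book value $83,617.
Year 3: $107,172 × 6/36 = $17,862. Book value $65,755.
Year 4: $107,172 × 5/36 = $14,885. Book value $50,870.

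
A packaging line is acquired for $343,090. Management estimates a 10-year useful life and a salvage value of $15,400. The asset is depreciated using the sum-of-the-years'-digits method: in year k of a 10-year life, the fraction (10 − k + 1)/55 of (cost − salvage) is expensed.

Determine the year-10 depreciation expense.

$5,958

Depreciable base = $343,090 − $15,400 = $327,690.
Sum of the years' digits = 10+9+8+7+6+5+4+3+2+1 = 55.
Year 1: $327,690 × 10/55 = $59,580. Book value $283,510.
Year 2: $327,690 × 9/55 = $53,622. Book value $229,888.
Year 3: $327,690 × 8/55 = $47,664. Book value $182,224.
Year 4: $327,690 × 7/55 = $41,706. Book value $140,518.
Year 5: $327,690 × 6/55 = $35,748. Book value $104,770.
Year 6: $327,690 × 5/55 = $29,790. Book value $74,980.
Year 7: $327,690 × 4/55 = $23,832. Book value $51,148.
Year 8: $327,690 × 3/55 = $17,874. Book value $33,274.
Year 9: $327,690 × 2/55 = $11,916. Book value $21,358.
Year 10: $327,690 × 1/55 = $5,958. Book value $15,400.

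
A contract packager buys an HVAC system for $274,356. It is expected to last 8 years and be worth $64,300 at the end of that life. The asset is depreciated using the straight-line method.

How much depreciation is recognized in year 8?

Depreciable base = $274,356 − $64,300 = $210,056.
Annual expense = $210,056 / 8 = $26,257.

$26,257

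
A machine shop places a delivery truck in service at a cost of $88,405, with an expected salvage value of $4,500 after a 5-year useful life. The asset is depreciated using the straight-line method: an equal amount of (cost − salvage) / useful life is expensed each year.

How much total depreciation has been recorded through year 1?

$16,781

Depreciable base = $88,405 − $4,500 = $83,905.
Annual expense = $83,905 / 5 = $16,781.
End of year 1: book value $71,624.
Accumulated through year 1 = $88,405 − $71,624 = $16,781.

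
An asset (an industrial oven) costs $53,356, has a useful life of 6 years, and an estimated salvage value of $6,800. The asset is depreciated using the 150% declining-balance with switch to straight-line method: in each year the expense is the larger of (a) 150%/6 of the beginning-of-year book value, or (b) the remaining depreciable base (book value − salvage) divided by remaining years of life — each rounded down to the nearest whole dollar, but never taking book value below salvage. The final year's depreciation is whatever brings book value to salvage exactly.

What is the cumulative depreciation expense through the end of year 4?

Depreciable base = $53,356 − $6,800 = $46,556.
Year 1: DB = ⌊$53,356 × 150%/6⌋ = $13,339; SL = ⌊$46,556/6⌋ = $7,759 → take DB $13,339. Book value $40,017.
Year 2: DB = ⌊$40,017 × 150%/6⌋ = $10,004; SL = ⌊$33,217/5⌋ = $6,643 → take DB $10,004. Book value $30,013.
Year 3: DB = ⌊$30,013 × 150%/6⌋ = $7,503; SL = ⌊$23,213/4⌋ = $5,803 → take DB $7,503. Book value $22,510.
Year 4: DB = ⌊$22,510 × 150%/6⌋ = $5,627; SL = ⌊$15,710/3⌋ = $5,236 → take DB $5,627. Book value $16,883.
Accumulated through year 4 = $53,356 − $16,883 = $36,473.

$36,473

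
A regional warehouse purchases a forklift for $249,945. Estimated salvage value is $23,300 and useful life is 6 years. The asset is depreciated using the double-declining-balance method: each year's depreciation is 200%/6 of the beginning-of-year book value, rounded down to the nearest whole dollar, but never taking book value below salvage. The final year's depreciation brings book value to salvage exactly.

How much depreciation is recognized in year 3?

Depreciable base = $249,945 − $23,300 = $226,645.
Year 1: ⌊$249,945 × 200%/6⌋ = $83,315. Book value $166,630.
Year 2: ⌊$166,630 × 200%/6⌋ = $55,543. Book value $111,087.
Year 3: ⌊$111,087 × 200%/6⌋ = $37,029. Book value $74,058.

$37,029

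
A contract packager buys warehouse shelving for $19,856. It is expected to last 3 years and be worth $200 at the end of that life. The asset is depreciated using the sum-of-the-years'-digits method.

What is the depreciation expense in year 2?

$6,552

Depreciable base = $19,856 − $200 = $19,656.
Sum of the years' digits = 3+2+1 = 6.
Year 1: $19,656 × 3/6 = $9,828. Book value $10,028.
Year 2: $19,656 × 2/6 = $6,552. Book value $3,476.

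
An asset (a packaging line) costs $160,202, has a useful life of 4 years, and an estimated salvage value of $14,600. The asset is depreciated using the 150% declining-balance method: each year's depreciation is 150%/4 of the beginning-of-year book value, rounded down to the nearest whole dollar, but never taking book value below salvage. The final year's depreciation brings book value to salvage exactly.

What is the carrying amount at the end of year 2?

Depreciable base = $160,202 − $14,600 = $145,602.
Year 1: ⌊$160,202 × 150%/4⌋ = $60,075. Book value $100,127.
Year 2: ⌊$100,127 × 150%/4⌋ = $37,547. Book value $62,580.

$62,580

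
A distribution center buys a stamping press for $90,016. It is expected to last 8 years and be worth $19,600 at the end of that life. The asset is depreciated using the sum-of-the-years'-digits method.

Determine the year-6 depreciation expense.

Depreciable base = $90,016 − $19,600 = $70,416.
Sum of the years' digits = 8+7+6+5+4+3+2+1 = 36.
Year 1: $70,416 × 8/36 = $15,648. Book value $74,368.
Year 2: $70,416 × 7/36 = $13,692. Book value $60,676.
Year 3: $70,416 × 6/36 = $11,736. Book value $48,940.
Year 4: $70,416 × 5/36 = $9,780. Book value $39,160.
Year 5: $70,416 × 4/36 = $7,824. Book value $31,336.
Year 6: $70,416 × 3/36 = $5,868. Book value $25,468.

$5,868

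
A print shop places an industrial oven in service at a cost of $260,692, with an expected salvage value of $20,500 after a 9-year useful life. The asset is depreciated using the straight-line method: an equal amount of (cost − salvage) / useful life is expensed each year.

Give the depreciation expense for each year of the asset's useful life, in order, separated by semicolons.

$26,688; $26,688; $26,688; $26,688; $26,688; $26,688; $26,688; $26,688; $26,688

Depreciable base = $260,692 − $20,500 = $240,192.
Annual expense = $240,192 / 9 = $26,688.
End of year 1: book value $234,004.
End of year 2: book value $207,316.
End of year 3: book value $180,628.
End of year 4: book value $153,940.
End of year 5: book value $127,252.
End of year 6: book value $100,564.
End of year 7: book value $73,876.
End of year 8: book value $47,188.
End of year 9: book value $20,500.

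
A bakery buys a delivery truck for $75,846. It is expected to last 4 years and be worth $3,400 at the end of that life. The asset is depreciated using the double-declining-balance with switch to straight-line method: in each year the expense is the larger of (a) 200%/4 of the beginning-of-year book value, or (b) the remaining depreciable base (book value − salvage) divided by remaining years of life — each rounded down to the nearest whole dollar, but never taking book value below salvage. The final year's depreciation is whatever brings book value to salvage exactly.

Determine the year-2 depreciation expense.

$18,961

Depreciable base = $75,846 − $3,400 = $72,446.
Year 1: DB = ⌊$75,846 × 200%/4⌋ = $37,923; SL = ⌊$72,446/4⌋ = $18,111 → take DB $37,923. Book value $37,923.
Year 2: DB = ⌊$37,923 × 200%/4⌋ = $18,961; SL = ⌊$34,523/3⌋ = $11,507 → take DB $18,961. Book value $18,962.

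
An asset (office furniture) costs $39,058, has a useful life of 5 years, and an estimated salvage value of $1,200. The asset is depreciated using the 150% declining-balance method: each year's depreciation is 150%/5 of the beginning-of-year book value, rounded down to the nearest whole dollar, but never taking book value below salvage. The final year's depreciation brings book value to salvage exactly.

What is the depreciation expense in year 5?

Depreciable base = $39,058 − $1,200 = $37,858.
Year 1: ⌊$39,058 × 150%/5⌋ = $11,717. Book value $27,341.
Year 2: ⌊$27,341 × 150%/5⌋ = $8,202. Book value $19,139.
Year 3: ⌊$19,139 × 150%/5⌋ = $5,741. Book value $13,398.
Year 4: ⌊$13,398 × 150%/5⌋ = $4,019. Book value $9,379.
Year 5 (final): $9,379 − $1,200 = $8,179. Book value $1,200.

$8,179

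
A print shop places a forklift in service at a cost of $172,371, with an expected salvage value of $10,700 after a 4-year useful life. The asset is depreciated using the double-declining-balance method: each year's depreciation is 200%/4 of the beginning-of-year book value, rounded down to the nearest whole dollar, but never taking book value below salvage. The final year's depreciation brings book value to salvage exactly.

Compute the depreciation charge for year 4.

Depreciable base = $172,371 − $10,700 = $161,671.
Year 1: ⌊$172,371 × 200%/4⌋ = $86,185. Book value $86,186.
Year 2: ⌊$86,186 × 200%/4⌋ = $43,093. Book value $43,093.
Year 3: ⌊$43,093 × 200%/4⌋ = $21,546. Book value $21,547.
Year 4 (final): $21,547 − $10,700 = $10,847. Book value $10,700.

$10,847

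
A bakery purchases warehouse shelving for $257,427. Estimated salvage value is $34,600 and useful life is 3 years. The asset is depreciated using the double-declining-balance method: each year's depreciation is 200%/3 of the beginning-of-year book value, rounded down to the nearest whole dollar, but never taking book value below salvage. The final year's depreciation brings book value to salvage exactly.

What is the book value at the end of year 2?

Depreciable base = $257,427 − $34,600 = $222,827.
Year 1: ⌊$257,427 × 200%/3⌋ = $171,618. Book value $85,809.
Year 2: ⌊$85,809 × 200%/3⌋ = $57,206, capped at $51,209. Book value $34,600.

$34,600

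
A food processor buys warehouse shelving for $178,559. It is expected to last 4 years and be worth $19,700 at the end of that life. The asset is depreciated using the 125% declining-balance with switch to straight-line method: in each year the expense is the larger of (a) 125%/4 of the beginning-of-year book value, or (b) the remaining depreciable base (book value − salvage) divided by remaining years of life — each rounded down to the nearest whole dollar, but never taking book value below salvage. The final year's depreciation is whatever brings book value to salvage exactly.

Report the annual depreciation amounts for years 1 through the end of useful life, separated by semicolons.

Depreciable base = $178,559 − $19,700 = $158,859.
Year 1: DB = ⌊$178,559 × 125%/4⌋ = $55,799; SL = ⌊$158,859/4⌋ = $39,714 → take DB $55,799. Book value $122,760.
Year 2: DB = ⌊$122,760 × 125%/4⌋ = $38,362; SL = ⌊$103,060/3⌋ = $34,353 → take DB $38,362. Book value $84,398.
Year 3: DB = ⌊$84,398 × 125%/4⌋ = $26,374; SL = ⌊$64,698/2⌋ = $32,349 → take SL $32,349. Book value $52,049.
Year 4 (final): $52,049 − $19,700 = $32,349. Book value $19,700.

$55,799; $38,362; $32,349; $32,349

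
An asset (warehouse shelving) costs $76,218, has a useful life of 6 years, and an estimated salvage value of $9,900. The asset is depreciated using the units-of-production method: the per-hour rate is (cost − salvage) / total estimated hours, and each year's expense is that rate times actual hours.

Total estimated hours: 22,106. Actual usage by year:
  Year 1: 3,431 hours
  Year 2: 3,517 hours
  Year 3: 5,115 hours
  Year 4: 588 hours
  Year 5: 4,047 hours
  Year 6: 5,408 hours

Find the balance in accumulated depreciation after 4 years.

$37,953

Depreciable base = $76,218 − $9,900 = $66,318.
Rate = $66,318 / 22,106 hours = $3 per hour.
Year 1: 3,431 × $3 = $10,293. Book value $65,925.
Year 2: 3,517 × $3 = $10,551. Book value $55,374.
Year 3: 5,115 × $3 = $15,345. Book value $40,029.
Year 4: 588 × $3 = $1,764. Book value $38,265.
Accumulated through year 4 = $76,218 − $38,265 = $37,953.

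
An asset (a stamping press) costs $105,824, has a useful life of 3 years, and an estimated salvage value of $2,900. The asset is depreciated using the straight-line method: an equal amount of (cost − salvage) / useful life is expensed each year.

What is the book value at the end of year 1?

$71,516

Depreciable base = $105,824 − $2,900 = $102,924.
Annual expense = $102,924 / 3 = $34,308.
End of year 1: book value $71,516.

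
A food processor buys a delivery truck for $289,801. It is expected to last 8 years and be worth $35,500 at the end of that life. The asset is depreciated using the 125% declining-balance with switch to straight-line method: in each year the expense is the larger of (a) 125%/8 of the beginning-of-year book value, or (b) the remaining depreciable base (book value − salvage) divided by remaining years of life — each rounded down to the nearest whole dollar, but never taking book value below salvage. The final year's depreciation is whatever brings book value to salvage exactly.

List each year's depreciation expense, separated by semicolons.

Depreciable base = $289,801 − $35,500 = $254,301.
Year 1: DB = ⌊$289,801 × 125%/8⌋ = $45,281; SL = ⌊$254,301/8⌋ = $31,787 → take DB $45,281. Book value $244,520.
Year 2: DB = ⌊$244,520 × 125%/8⌋ = $38,206; SL = ⌊$209,020/7⌋ = $29,860 → take DB $38,206. Book value $206,314.
Year 3: DB = ⌊$206,314 × 125%/8⌋ = $32,236; SL = ⌊$170,814/6⌋ = $28,469 → take DB $32,236. Book value $174,078.
Year 4: DB = ⌊$174,078 × 125%/8⌋ = $27,199; SL = ⌊$138,578/5⌋ = $27,715 → take SL $27,715. Book value $146,363.
Year 5: DB = ⌊$146,363 × 125%/8⌋ = $22,869; SL = ⌊$110,863/4⌋ = $27,715 → take SL $27,715. Book value $118,648.
Year 6: DB = ⌊$118,648 × 125%/8⌋ = $18,538; SL = ⌊$83,148/3⌋ = $27,716 → take SL $27,716. Book value $90,932.
Year 7: DB = ⌊$90,932 × 125%/8⌋ = $14,208; SL = ⌊$55,432/2⌋ = $27,716 → take SL $27,716. Book value $63,216.
Year 8 (final): $63,216 − $35,500 = $27,716. Book value $35,500.

$45,281; $38,206; $32,236; $27,715; $27,715; $27,716; $27,716; $27,716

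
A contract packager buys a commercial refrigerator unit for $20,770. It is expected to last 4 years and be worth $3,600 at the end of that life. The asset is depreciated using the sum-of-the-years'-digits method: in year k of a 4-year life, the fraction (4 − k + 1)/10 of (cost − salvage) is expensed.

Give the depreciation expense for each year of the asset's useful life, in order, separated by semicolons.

$6,868; $5,151; $3,434; $1,717

Depreciable base = $20,770 − $3,600 = $17,170.
Sum of the years' digits = 4+3+2+1 = 10.
Year 1: $17,170 × 4/10 = $6,868. Book value $13,902.
Year 2: $17,170 × 3/10 = $5,151. Book value $8,751.
Year 3: $17,170 × 2/10 = $3,434. Book value $5,317.
Year 4: $17,170 × 1/10 = $1,717. Book value $3,600.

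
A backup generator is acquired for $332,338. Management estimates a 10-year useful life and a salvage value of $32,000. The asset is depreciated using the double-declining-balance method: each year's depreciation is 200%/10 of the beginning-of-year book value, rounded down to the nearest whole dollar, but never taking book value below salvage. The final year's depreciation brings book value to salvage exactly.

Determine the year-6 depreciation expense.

$21,780

Depreciable base = $332,338 − $32,000 = $300,338.
Year 1: ⌊$332,338 × 200%/10⌋ = $66,467. Book value $265,871.
Year 2: ⌊$265,871 × 200%/10⌋ = $53,174. Book value $212,697.
Year 3: ⌊$212,697 × 200%/10⌋ = $42,539. Book value $170,158.
Year 4: ⌊$170,158 × 200%/10⌋ = $34,031. Book value $136,127.
Year 5: ⌊$136,127 × 200%/10⌋ = $27,225. Book value $108,902.
Year 6: ⌊$108,902 × 200%/10⌋ = $21,780. Book value $87,122.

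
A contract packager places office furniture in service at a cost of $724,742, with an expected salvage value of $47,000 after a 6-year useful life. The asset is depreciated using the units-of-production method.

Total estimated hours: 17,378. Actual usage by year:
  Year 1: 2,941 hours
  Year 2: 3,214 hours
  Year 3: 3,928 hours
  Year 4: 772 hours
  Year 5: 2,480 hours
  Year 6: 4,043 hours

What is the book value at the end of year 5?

$204,677

Depreciable base = $724,742 − $47,000 = $677,742.
Rate = $677,742 / 17,378 hours = $39 per hour.
Year 1: 2,941 × $39 = $114,699. Book value $610,043.
Year 2: 3,214 × $39 = $125,346. Book value $484,697.
Year 3: 3,928 × $39 = $153,192. Book value $331,505.
Year 4: 772 × $39 = $30,108. Book value $301,397.
Year 5: 2,480 × $39 = $96,720. Book value $204,677.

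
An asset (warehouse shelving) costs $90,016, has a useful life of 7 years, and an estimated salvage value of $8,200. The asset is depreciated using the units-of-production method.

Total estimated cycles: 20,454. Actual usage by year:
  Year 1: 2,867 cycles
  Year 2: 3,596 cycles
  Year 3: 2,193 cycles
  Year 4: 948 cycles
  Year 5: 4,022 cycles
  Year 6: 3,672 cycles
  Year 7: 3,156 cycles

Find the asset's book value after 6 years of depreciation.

Depreciable base = $90,016 − $8,200 = $81,816.
Rate = $81,816 / 20,454 cycles = $4 per cycle.
Year 1: 2,867 × $4 = $11,468. Book value $78,548.
Year 2: 3,596 × $4 = $14,384. Book value $64,164.
Year 3: 2,193 × $4 = $8,772. Book value $55,392.
Year 4: 948 × $4 = $3,792. Book value $51,600.
Year 5: 4,022 × $4 = $16,088. Book value $35,512.
Year 6: 3,672 × $4 = $14,688. Book value $20,824.

$20,824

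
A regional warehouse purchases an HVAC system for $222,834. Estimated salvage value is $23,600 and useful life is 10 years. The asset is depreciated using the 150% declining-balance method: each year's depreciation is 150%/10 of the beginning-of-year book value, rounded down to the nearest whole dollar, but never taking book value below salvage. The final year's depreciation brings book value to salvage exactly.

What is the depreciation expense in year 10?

$28,014

Depreciable base = $222,834 − $23,600 = $199,234.
Year 1: ⌊$222,834 × 150%/10⌋ = $33,425. Book value $189,409.
Year 2: ⌊$189,409 × 150%/10⌋ = $28,411. Book value $160,998.
Year 3: ⌊$160,998 × 150%/10⌋ = $24,149. Book value $136,849.
Year 4: ⌊$136,849 × 150%/10⌋ = $20,527. Book value $116,322.
Year 5: ⌊$116,322 × 150%/10⌋ = $17,448. Book value $98,874.
Year 6: ⌊$98,874 × 150%/10⌋ = $14,831. Book value $84,043.
Year 7: ⌊$84,043 × 150%/10⌋ = $12,606. Book value $71,437.
Year 8: ⌊$71,437 × 150%/10⌋ = $10,715. Book value $60,722.
Year 9: ⌊$60,722 × 150%/10⌋ = $9,108. Book value $51,614.
Year 10 (final): $51,614 − $23,600 = $28,014. Book value $23,600.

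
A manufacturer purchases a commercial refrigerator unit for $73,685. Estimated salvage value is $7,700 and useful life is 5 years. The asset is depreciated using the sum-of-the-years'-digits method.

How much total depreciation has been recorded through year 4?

Depreciable base = $73,685 − $7,700 = $65,985.
Sum of the years' digits = 5+4+3+2+1 = 15.
Year 1: $65,985 × 5/15 = $21,995. Book value $51,690.
Year 2: $65,985 × 4/15 = $17,596. Book value $34,094.
Year 3: $65,985 × 3/15 = $13,197. Book value $20,897.
Year 4: $65,985 × 2/15 = $8,798. Book value $12,099.
Accumulated through year 4 = $73,685 − $12,099 = $61,586.

$61,586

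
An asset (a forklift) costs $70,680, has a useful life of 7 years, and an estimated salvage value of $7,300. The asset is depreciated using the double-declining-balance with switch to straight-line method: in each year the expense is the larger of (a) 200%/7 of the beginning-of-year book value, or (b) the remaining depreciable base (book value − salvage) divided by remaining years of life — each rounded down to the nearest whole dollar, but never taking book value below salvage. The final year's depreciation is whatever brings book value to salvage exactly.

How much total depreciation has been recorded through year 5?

$57,537

Depreciable base = $70,680 − $7,300 = $63,380.
Year 1: DB = ⌊$70,680 × 200%/7⌋ = $20,194; SL = ⌊$63,380/7⌋ = $9,054 → take DB $20,194. Book value $50,486.
Year 2: DB = ⌊$50,486 × 200%/7⌋ = $14,424; SL = ⌊$43,186/6⌋ = $7,197 → take DB $14,424. Book value $36,062.
Year 3: DB = ⌊$36,062 × 200%/7⌋ = $10,303; SL = ⌊$28,762/5⌋ = $5,752 → take DB $10,303. Book value $25,759.
Year 4: DB = ⌊$25,759 × 200%/7⌋ = $7,359; SL = ⌊$18,459/4⌋ = $4,614 → take DB $7,359. Book value $18,400.
Year 5: DB = ⌊$18,400 × 200%/7⌋ = $5,257; SL = ⌊$11,100/3⌋ = $3,700 → take DB $5,257. Book value $13,143.
Accumulated through year 5 = $70,680 − $13,143 = $57,537.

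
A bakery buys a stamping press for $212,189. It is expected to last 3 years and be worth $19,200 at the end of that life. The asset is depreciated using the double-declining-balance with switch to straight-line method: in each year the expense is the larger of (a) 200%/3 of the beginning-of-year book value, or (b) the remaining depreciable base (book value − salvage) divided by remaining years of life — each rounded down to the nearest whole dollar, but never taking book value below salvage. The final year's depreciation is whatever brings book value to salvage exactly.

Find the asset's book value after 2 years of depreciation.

$23,577

Depreciable base = $212,189 − $19,200 = $192,989.
Year 1: DB = ⌊$212,189 × 200%/3⌋ = $141,459; SL = ⌊$192,989/3⌋ = $64,329 → take DB $141,459. Book value $70,730.
Year 2: DB = ⌊$70,730 × 200%/3⌋ = $47,153; SL = ⌊$51,530/2⌋ = $25,765 → take DB $47,153. Book value $23,577.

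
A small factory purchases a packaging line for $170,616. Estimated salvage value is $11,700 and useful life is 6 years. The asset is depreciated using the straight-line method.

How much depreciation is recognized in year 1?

$26,486

Depreciable base = $170,616 − $11,700 = $158,916.
Annual expense = $158,916 / 6 = $26,486.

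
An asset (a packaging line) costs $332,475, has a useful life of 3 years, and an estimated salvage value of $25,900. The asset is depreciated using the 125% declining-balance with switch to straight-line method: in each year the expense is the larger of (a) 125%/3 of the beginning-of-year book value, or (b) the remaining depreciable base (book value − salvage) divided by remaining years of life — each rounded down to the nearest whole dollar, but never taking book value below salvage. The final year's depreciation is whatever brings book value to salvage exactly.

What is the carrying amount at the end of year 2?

Depreciable base = $332,475 − $25,900 = $306,575.
Year 1: DB = ⌊$332,475 × 125%/3⌋ = $138,531; SL = ⌊$306,575/3⌋ = $102,191 → take DB $138,531. Book value $193,944.
Year 2: DB = ⌊$193,944 × 125%/3⌋ = $80,810; SL = ⌊$168,044/2⌋ = $84,022 → take SL $84,022. Book value $109,922.

$109,922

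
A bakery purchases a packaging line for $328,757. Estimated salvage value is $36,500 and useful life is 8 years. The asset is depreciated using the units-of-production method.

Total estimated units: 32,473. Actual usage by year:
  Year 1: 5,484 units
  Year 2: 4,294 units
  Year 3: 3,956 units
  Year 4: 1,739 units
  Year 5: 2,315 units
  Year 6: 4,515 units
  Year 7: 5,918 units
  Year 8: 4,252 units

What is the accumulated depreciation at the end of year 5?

$160,092

Depreciable base = $328,757 − $36,500 = $292,257.
Rate = $292,257 / 32,473 units = $9 per unit.
Year 1: 5,484 × $9 = $49,356. Book value $279,401.
Year 2: 4,294 × $9 = $38,646. Book value $240,755.
Year 3: 3,956 × $9 = $35,604. Book value $205,151.
Year 4: 1,739 × $9 = $15,651. Book value $189,500.
Year 5: 2,315 × $9 = $20,835. Book value $168,665.
Accumulated through year 5 = $328,757 − $168,665 = $160,092.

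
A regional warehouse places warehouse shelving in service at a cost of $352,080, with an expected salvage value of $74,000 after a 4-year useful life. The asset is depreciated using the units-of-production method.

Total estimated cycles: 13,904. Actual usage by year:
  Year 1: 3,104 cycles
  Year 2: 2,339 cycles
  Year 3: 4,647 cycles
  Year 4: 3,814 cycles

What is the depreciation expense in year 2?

$46,780

Depreciable base = $352,080 − $74,000 = $278,080.
Rate = $278,080 / 13,904 cycles = $20 per cycle.
Year 1: 3,104 × $20 = $62,080. Book value $290,000.
Year 2: 2,339 × $20 = $46,780. Book value $243,220.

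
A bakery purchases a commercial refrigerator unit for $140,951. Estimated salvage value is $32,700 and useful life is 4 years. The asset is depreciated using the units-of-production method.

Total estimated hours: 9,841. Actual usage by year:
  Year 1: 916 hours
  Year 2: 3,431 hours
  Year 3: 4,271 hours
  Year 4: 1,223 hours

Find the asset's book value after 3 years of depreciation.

$46,153

Depreciable base = $140,951 − $32,700 = $108,251.
Rate = $108,251 / 9,841 hours = $11 per hour.
Year 1: 916 × $11 = $10,076. Book value $130,875.
Year 2: 3,431 × $11 = $37,741. Book value $93,134.
Year 3: 4,271 × $11 = $46,981. Book value $46,153.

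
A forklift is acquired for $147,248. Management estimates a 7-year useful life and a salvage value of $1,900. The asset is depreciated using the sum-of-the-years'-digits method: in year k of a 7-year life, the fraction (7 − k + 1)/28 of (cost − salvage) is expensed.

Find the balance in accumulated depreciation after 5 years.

Depreciable base = $147,248 − $1,900 = $145,348.
Sum of the years' digits = 7+6+5+4+3+2+1 = 28.
Year 1: $145,348 × 7/28 = $36,337. Book value $110,911.
Year 2: $145,348 × 6/28 = $31,146. Book value $79,765.
Year 3: $145,348 × 5/28 = $25,955. Book value $53,810.
Year 4: $145,348 × 4/28 = $20,764. Book value $33,046.
Year 5: $145,348 × 3/28 = $15,573. Book value $17,473.
Accumulated through year 5 = $147,248 − $17,473 = $129,775.

$129,775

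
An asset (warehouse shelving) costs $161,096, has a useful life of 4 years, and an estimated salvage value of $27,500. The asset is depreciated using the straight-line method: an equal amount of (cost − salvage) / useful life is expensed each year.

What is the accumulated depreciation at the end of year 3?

Depreciable base = $161,096 − $27,500 = $133,596.
Annual expense = $133,596 / 4 = $33,399.
End of year 1: book value $127,697.
End of year 2: book value $94,298.
End of year 3: book value $60,899.
Accumulated through year 3 = $161,096 − $60,899 = $100,197.

$100,197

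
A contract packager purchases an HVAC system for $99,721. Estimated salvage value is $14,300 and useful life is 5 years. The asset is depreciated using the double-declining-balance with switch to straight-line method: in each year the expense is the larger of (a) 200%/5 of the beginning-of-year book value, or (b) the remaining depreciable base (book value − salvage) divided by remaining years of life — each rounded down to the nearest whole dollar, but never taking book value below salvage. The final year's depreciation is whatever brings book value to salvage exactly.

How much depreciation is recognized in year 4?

$7,240

Depreciable base = $99,721 − $14,300 = $85,421.
Year 1: DB = ⌊$99,721 × 200%/5⌋ = $39,888; SL = ⌊$85,421/5⌋ = $17,084 → take DB $39,888. Book value $59,833.
Year 2: DB = ⌊$59,833 × 200%/5⌋ = $23,933; SL = ⌊$45,533/4⌋ = $11,383 → take DB $23,933. Book value $35,900.
Year 3: DB = ⌊$35,900 × 200%/5⌋ = $14,360; SL = ⌊$21,600/3⌋ = $7,200 → take DB $14,360. Book value $21,540.
Year 4: DB = ⌊$21,540 × 200%/5⌋ = $8,616; SL = ⌊$7,240/2⌋ = $3,620 → take DB $8,616, capped at $7,240. Book value $14,300.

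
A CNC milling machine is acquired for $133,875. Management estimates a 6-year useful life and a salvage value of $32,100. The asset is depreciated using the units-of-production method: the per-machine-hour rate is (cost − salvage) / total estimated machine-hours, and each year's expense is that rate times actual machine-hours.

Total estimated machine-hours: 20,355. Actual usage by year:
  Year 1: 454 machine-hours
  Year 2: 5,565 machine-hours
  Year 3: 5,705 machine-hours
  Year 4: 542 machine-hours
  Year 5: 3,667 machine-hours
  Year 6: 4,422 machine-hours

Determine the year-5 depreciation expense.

$18,335

Depreciable base = $133,875 − $32,100 = $101,775.
Rate = $101,775 / 20,355 machine-hours = $5 per machine-hour.
Year 1: 454 × $5 = $2,270. Book value $131,605.
Year 2: 5,565 × $5 = $27,825. Book value $103,780.
Year 3: 5,705 × $5 = $28,525. Book value $75,255.
Year 4: 542 × $5 = $2,710. Book value $72,545.
Year 5: 3,667 × $5 = $18,335. Book value $54,210.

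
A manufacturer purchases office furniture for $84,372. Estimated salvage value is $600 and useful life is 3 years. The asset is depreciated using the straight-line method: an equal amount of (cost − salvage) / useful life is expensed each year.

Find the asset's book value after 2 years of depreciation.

$28,524

Depreciable base = $84,372 − $600 = $83,772.
Annual expense = $83,772 / 3 = $27,924.
End of year 1: book value $56,448.
End of year 2: book value $28,524.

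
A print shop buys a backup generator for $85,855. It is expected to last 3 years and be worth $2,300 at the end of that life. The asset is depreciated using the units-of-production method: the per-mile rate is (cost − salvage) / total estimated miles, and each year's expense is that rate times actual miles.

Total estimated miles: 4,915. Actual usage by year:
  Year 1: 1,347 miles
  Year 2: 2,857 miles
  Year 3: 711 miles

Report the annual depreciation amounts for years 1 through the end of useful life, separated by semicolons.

Depreciable base = $85,855 − $2,300 = $83,555.
Rate = $83,555 / 4,915 miles = $17 per mile.
Year 1: 1,347 × $17 = $22,899. Book value $62,956.
Year 2: 2,857 × $17 = $48,569. Book value $14,387.
Year 3: 711 × $17 = $12,087. Book value $2,300.

$22,899; $48,569; $12,087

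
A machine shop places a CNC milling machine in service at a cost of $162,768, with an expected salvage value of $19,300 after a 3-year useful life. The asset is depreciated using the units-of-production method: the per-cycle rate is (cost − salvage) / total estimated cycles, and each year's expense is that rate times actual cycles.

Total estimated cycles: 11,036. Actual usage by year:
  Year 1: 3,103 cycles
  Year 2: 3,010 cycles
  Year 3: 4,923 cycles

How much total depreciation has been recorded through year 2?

Depreciable base = $162,768 − $19,300 = $143,468.
Rate = $143,468 / 11,036 cycles = $13 per cycle.
Year 1: 3,103 × $13 = $40,339. Book value $122,429.
Year 2: 3,010 × $13 = $39,130. Book value $83,299.
Accumulated through year 2 = $162,768 − $83,299 = $79,469.

$79,469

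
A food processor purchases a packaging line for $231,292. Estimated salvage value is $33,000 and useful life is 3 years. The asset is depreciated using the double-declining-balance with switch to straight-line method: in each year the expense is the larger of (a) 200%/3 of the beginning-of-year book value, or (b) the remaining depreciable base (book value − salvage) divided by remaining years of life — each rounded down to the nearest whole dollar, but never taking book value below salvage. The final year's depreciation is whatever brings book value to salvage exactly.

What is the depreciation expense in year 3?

$0

Depreciable base = $231,292 − $33,000 = $198,292.
Year 1: DB = ⌊$231,292 × 200%/3⌋ = $154,194; SL = ⌊$198,292/3⌋ = $66,097 → take DB $154,194. Book value $77,098.
Year 2: DB = ⌊$77,098 × 200%/3⌋ = $51,398; SL = ⌊$44,098/2⌋ = $22,049 → take DB $51,398, capped at $44,098. Book value $33,000.
Year 3 (final): $33,000 − $33,000 = $0. Book value $33,000.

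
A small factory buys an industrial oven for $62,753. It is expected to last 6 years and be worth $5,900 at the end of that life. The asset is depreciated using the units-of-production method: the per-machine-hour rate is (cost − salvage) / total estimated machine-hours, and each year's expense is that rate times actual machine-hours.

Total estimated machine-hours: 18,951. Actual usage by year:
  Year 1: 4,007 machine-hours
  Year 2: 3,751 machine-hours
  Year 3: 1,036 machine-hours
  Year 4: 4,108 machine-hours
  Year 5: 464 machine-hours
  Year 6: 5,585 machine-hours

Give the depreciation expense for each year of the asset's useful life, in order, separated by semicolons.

Depreciable base = $62,753 − $5,900 = $56,853.
Rate = $56,853 / 18,951 machine-hours = $3 per machine-hour.
Year 1: 4,007 × $3 = $12,021. Book value $50,732.
Year 2: 3,751 × $3 = $11,253. Book value $39,479.
Year 3: 1,036 × $3 = $3,108. Book value $36,371.
Year 4: 4,108 × $3 = $12,324. Book value $24,047.
Year 5: 464 × $3 = $1,392. Book value $22,655.
Year 6: 5,585 × $3 = $16,755. Book value $5,900.

$12,021; $11,253; $3,108; $12,324; $1,392; $16,755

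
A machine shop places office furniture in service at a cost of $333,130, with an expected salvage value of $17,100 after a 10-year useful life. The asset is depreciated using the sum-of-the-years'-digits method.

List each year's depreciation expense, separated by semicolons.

$57,460; $51,714; $45,968; $40,222; $34,476; $28,730; $22,984; $17,238; $11,492; $5,746

Depreciable base = $333,130 − $17,100 = $316,030.
Sum of the years' digits = 10+9+8+7+6+5+4+3+2+1 = 55.
Year 1: $316,030 × 10/55 = $57,460. Book value $275,670.
Year 2: $316,030 × 9/55 = $51,714. Book value $223,956.
Year 3: $316,030 × 8/55 = $45,968. Book value $177,988.
Year 4: $316,030 × 7/55 = $40,222. Book value $137,766.
Year 5: $316,030 × 6/55 = $34,476. Book value $103,290.
Year 6: $316,030 × 5/55 = $28,730. Book value $74,560.
Year 7: $316,030 × 4/55 = $22,984. Book value $51,576.
Year 8: $316,030 × 3/55 = $17,238. Book value $34,338.
Year 9: $316,030 × 2/55 = $11,492. Book value $22,846.
Year 10: $316,030 × 1/55 = $5,746. Book value $17,100.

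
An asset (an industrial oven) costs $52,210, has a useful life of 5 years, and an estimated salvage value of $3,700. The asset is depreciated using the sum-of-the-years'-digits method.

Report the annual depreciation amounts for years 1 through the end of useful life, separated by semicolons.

$16,170; $12,936; $9,702; $6,468; $3,234

Depreciable base = $52,210 − $3,700 = $48,510.
Sum of the years' digits = 5+4+3+2+1 = 15.
Year 1: $48,510 × 5/15 = $16,170. Book value $36,040.
Year 2: $48,510 × 4/15 = $12,936. Book value $23,104.
Year 3: $48,510 × 3/15 = $9,702. Book value $13,402.
Year 4: $48,510 × 2/15 = $6,468. Book value $6,934.
Year 5: $48,510 × 1/15 = $3,234. Book value $3,700.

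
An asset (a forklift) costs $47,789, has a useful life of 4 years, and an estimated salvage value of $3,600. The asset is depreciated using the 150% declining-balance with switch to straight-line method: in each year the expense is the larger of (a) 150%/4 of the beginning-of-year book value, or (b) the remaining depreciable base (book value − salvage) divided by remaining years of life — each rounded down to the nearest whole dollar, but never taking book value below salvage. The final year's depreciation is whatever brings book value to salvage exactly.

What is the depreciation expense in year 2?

$11,200

Depreciable base = $47,789 − $3,600 = $44,189.
Year 1: DB = ⌊$47,789 × 150%/4⌋ = $17,920; SL = ⌊$44,189/4⌋ = $11,047 → take DB $17,920. Book value $29,869.
Year 2: DB = ⌊$29,869 × 150%/4⌋ = $11,200; SL = ⌊$26,269/3⌋ = $8,756 → take DB $11,200. Book value $18,669.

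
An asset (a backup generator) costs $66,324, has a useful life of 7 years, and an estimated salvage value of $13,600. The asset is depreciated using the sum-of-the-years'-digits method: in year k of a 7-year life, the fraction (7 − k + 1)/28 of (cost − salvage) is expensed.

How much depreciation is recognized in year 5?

$5,649

Depreciable base = $66,324 − $13,600 = $52,724.
Sum of the years' digits = 7+6+5+4+3+2+1 = 28.
Year 1: $52,724 × 7/28 = $13,181. Book value $53,143.
Year 2: $52,724 × 6/28 = $11,298. Book value $41,845.
Year 3: $52,724 × 5/28 = $9,415. Book value $32,430.
Year 4: $52,724 × 4/28 = $7,532. Book value $24,898.
Year 5: $52,724 × 3/28 = $5,649. Book value $19,249.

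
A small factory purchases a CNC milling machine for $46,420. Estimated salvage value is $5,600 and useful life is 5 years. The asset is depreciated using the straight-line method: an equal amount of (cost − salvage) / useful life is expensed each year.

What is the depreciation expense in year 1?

Depreciable base = $46,420 − $5,600 = $40,820.
Annual expense = $40,820 / 5 = $8,164.

$8,164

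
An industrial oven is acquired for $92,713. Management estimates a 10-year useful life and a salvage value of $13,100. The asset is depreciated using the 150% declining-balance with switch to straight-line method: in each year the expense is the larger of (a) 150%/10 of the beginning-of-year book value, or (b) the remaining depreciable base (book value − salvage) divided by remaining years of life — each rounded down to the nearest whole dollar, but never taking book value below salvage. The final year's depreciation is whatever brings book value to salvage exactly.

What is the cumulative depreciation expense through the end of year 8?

$68,678

Depreciable base = $92,713 − $13,100 = $79,613.
Year 1: DB = ⌊$92,713 × 150%/10⌋ = $13,906; SL = ⌊$79,613/10⌋ = $7,961 → take DB $13,906. Book value $78,807.
Year 2: DB = ⌊$78,807 × 150%/10⌋ = $11,821; SL = ⌊$65,707/9⌋ = $7,300 → take DB $11,821. Book value $66,986.
Year 3: DB = ⌊$66,986 × 150%/10⌋ = $10,047; SL = ⌊$53,886/8⌋ = $6,735 → take DB $10,047. Book value $56,939.
Year 4: DB = ⌊$56,939 × 150%/10⌋ = $8,540; SL = ⌊$43,839/7⌋ = $6,262 → take DB $8,540. Book value $48,399.
Year 5: DB = ⌊$48,399 × 150%/10⌋ = $7,259; SL = ⌊$35,299/6⌋ = $5,883 → take DB $7,259. Book value $41,140.
Year 6: DB = ⌊$41,140 × 150%/10⌋ = $6,171; SL = ⌊$28,040/5⌋ = $5,608 → take DB $6,171. Book value $34,969.
Year 7: DB = ⌊$34,969 × 150%/10⌋ = $5,245; SL = ⌊$21,869/4⌋ = $5,467 → take SL $5,467. Book value $29,502.
Year 8: DB = ⌊$29,502 × 150%/10⌋ = $4,425; SL = ⌊$16,402/3⌋ = $5,467 → take SL $5,467. Book value $24,035.
Accumulated through year 8 = $92,713 − $24,035 = $68,678.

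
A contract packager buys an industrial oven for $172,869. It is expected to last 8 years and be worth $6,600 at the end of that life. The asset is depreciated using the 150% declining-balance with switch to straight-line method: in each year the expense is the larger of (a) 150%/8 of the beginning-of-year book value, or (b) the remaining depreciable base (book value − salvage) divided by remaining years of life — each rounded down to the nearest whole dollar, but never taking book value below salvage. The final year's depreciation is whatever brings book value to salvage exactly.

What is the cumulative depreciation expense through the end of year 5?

$114,714

Depreciable base = $172,869 − $6,600 = $166,269.
Year 1: DB = ⌊$172,869 × 150%/8⌋ = $32,412; SL = ⌊$166,269/8⌋ = $20,783 → take DB $32,412. Book value $140,457.
Year 2: DB = ⌊$140,457 × 150%/8⌋ = $26,335; SL = ⌊$133,857/7⌋ = $19,122 → take DB $26,335. Book value $114,122.
Year 3: DB = ⌊$114,122 × 150%/8⌋ = $21,397; SL = ⌊$107,522/6⌋ = $17,920 → take DB $21,397. Book value $92,725.
Year 4: DB = ⌊$92,725 × 150%/8⌋ = $17,385; SL = ⌊$86,125/5⌋ = $17,225 → take DB $17,385. Book value $75,340.
Year 5: DB = ⌊$75,340 × 150%/8⌋ = $14,126; SL = ⌊$68,740/4⌋ = $17,185 → take SL $17,185. Book value $58,155.
Accumulated through year 5 = $172,869 − $58,155 = $114,714.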